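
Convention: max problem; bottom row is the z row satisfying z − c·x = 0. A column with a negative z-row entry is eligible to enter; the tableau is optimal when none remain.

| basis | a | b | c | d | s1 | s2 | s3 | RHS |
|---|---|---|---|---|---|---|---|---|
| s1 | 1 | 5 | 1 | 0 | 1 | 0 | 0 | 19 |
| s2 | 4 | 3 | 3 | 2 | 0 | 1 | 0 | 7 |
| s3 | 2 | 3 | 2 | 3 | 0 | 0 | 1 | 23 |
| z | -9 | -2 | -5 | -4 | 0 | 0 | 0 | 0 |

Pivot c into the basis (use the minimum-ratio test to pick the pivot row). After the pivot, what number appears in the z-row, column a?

Ratio test on column c — row 1: 19/1 = 19; row 2: 7/3 = 7/3; row 3: 23/2 = 23/2. Minimum is 7/3 at row 2 (s2 leaves); pivot element 3.
Divide row 2 by 3; eliminate column c from the other rows.
z-row update in column a: -9 − (-5)·(4/3) = -7/3.

-7/3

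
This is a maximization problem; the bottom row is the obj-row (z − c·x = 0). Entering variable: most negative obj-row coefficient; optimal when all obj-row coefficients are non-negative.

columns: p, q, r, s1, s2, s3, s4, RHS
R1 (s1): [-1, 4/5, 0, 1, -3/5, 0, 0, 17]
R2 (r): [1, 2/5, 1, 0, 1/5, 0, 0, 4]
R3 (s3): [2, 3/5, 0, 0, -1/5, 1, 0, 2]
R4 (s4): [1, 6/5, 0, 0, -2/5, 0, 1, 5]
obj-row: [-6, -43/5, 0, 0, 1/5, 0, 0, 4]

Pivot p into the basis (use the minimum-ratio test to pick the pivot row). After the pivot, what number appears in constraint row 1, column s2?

Ratio test on column p — row 1: entry -1 ≤ 0; row 2: 4/1 = 4; row 3: 2/2 = 1; row 4: 5/1 = 5. Minimum is 1 at row 3 (s3 leaves); pivot element 2.
Divide row 3 by 2; eliminate column p from the other rows.
Row 1 update in column s2: -3/5 − (-1)·(-1/10) = -7/10.

-7/10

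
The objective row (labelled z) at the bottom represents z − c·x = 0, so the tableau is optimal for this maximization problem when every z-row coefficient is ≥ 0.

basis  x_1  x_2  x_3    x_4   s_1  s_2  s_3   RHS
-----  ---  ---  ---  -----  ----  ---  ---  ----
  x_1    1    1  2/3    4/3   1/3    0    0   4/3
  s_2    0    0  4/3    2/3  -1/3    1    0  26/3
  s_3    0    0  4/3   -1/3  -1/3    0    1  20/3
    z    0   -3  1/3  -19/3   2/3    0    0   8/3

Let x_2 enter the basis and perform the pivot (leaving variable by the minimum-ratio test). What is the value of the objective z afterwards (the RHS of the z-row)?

Ratio test on column x_2 — row 1: (4/3)/1 = 4/3; row 2: entry 0 ≤ 0; row 3: entry 0 ≤ 0. Minimum is 4/3 at row 1 (x_1 leaves); pivot element 1.
Pivot on row 1; the z-row RHS becomes 8/3 − (-3)·(4/3) = 20/3.

20/3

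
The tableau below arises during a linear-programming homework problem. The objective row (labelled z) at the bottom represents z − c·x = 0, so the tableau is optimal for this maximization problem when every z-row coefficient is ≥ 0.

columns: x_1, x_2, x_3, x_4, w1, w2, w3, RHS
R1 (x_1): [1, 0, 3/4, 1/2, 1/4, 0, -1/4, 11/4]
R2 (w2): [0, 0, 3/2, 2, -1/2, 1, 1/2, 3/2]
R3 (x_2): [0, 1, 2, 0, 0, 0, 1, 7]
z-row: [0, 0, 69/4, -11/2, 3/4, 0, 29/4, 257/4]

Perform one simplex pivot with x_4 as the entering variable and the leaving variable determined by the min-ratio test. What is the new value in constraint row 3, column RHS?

7

Ratio test on column x_4 — row 1: (11/4)/(1/2) = 11/2; row 2: (3/2)/2 = 3/4; row 3: entry 0 ≤ 0. Minimum is 3/4 at row 2 (w2 leaves); pivot element 2.
Divide row 2 by 2; eliminate column x_4 from the other rows.
Row 3 update in column RHS: 7 − 0·(3/4) = 7.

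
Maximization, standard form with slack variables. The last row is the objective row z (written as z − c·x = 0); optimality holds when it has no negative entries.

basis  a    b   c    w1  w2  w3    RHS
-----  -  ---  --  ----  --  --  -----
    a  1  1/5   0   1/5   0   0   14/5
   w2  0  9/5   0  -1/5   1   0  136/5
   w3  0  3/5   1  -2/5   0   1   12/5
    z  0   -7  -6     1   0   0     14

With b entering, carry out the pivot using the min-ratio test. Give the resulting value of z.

42

Ratio test on column b — row 1: (14/5)/(1/5) = 14; row 2: (136/5)/(9/5) = 136/9; row 3: (12/5)/(3/5) = 4. Minimum is 4 at row 3 (w3 leaves); pivot element 3/5.
Pivot on row 3; the z-row RHS becomes 14 − (-7)·4 = 42.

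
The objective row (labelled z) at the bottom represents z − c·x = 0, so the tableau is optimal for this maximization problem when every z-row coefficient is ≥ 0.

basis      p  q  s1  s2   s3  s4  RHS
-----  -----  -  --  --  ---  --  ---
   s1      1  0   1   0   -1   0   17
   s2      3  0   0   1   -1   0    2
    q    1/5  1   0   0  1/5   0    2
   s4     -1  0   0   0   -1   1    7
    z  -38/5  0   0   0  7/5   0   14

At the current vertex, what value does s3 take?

s3 is not in the basis, so in the current basic feasible solution s3 = 0.

0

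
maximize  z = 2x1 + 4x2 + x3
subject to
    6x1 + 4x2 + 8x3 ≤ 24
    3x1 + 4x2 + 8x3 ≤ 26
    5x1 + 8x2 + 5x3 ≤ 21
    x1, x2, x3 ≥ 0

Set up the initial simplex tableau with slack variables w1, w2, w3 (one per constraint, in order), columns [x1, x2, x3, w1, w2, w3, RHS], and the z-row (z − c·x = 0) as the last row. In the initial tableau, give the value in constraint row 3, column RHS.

The RHS of constraint 3 is b_3 = 21.

21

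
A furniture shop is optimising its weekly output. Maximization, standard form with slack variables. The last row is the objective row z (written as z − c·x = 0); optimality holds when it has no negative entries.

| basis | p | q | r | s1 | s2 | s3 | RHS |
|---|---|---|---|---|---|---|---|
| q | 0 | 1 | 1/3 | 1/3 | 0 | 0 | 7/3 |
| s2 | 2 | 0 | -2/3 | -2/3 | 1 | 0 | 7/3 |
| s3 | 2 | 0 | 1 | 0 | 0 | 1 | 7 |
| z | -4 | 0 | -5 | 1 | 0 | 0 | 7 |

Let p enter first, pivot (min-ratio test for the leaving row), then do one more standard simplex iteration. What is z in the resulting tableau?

147/5

Ratio test on column p — row 1: entry 0 ≤ 0; row 2: (7/3)/2 = 7/6; row 3: 7/2 = 7/2. Minimum is 7/6 at row 2 (s2 leaves); pivot element 2.
Pivot on row 2; the z-row RHS becomes 7 − (-4)·(7/6) = 35/3.
Next entering variable (most negative z-row entry -19/3): r.
Ratio test on column r — row 1: (7/3)/(1/3) = 7; row 2: entry -1/3 ≤ 0; row 3: (14/3)/(5/3) = 14/5. Minimum is 14/5 at row 3 (s3 leaves); pivot element 5/3.
After the second pivot the z-row RHS is 35/3 − (-19/3)·(14/5) = 147/5.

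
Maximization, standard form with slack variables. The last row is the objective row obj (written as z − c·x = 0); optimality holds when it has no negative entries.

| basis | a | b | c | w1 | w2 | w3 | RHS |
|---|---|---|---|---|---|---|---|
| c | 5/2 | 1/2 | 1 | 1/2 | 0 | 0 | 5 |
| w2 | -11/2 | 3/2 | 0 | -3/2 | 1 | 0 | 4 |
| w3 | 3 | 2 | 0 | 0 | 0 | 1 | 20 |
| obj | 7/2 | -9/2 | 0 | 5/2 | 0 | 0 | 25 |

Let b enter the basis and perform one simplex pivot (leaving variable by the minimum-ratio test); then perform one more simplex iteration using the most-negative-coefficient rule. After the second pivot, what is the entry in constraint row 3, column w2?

-7/13

Ratio test on column b — row 1: 5/(1/2) = 10; row 2: 4/(3/2) = 8/3; row 3: 20/2 = 10. Minimum is 8/3 at row 2 (w2 leaves); pivot element 3/2.
Divide row 2 by 3/2; eliminate column b from the other rows.
Second iteration: most negative obj-row entry is -13 in column a, so a enters.
Ratio test on column a — row 1: (11/3)/(13/3) = 11/13; row 2: entry -11/3 ≤ 0; row 3: (44/3)/(31/3) = 44/31. Minimum is 11/13 at row 1 (c leaves); pivot element 13/3.
Divide row 1 by 13/3; eliminate column a from the other rows.
After both pivots, the entry at constraint row 3, column w2 is -7/13.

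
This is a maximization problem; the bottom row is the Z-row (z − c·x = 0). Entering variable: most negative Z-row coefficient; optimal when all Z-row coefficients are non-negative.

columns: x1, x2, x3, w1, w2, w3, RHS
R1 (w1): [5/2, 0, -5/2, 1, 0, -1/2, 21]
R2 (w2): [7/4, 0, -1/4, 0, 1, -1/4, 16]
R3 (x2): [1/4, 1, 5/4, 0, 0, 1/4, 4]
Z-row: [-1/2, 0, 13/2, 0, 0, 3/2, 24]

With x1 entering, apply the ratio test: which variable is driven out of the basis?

Column x1 entries and ratios — w1: 21/(5/2) = 42/5; w2: 16/(7/4) = 64/7; x2: 4/(1/4) = 16.
Smallest ratio is 42/5 in the row of w1, so w1 leaves.

w1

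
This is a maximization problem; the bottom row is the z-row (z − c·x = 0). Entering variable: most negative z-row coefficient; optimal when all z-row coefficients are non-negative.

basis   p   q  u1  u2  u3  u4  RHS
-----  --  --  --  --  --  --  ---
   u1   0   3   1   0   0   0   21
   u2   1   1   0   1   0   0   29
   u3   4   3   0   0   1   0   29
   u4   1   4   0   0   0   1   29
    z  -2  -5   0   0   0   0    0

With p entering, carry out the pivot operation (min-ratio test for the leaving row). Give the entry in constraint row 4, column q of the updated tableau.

13/4

Ratio test on column p — row 1: entry 0 ≤ 0; row 2: 29/1 = 29; row 3: 29/4 = 29/4; row 4: 29/1 = 29. Minimum is 29/4 at row 3 (u3 leaves); pivot element 4.
Divide row 3 by 4; eliminate column p from the other rows.
Row 4 update in column q: 4 − 1·(3/4) = 13/4.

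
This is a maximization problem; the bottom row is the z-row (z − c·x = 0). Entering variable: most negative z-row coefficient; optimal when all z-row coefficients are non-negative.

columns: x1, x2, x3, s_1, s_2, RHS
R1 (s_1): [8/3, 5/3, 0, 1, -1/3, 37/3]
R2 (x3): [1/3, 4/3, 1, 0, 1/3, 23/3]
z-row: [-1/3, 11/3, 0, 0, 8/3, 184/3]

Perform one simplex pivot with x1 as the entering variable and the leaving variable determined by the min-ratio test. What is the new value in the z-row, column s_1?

Ratio test on column x1 — row 1: (37/3)/(8/3) = 37/8; row 2: (23/3)/(1/3) = 23. Minimum is 37/8 at row 1 (s_1 leaves); pivot element 8/3.
Divide row 1 by 8/3; eliminate column x1 from the other rows.
z-row update in column s_1: 0 − (-1/3)·(3/8) = 1/8.

1/8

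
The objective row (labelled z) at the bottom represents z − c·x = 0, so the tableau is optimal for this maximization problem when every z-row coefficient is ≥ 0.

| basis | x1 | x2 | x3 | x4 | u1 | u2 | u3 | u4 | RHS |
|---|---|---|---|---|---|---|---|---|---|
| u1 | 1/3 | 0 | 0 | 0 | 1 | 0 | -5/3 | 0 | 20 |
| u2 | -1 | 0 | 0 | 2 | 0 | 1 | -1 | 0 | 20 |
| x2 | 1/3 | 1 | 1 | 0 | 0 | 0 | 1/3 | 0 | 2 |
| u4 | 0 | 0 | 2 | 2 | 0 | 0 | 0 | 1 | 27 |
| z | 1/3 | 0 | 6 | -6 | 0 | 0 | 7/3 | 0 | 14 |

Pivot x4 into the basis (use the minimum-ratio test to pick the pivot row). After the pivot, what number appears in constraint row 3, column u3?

1/3

Ratio test on column x4 — row 1: entry 0 ≤ 0; row 2: 20/2 = 10; row 3: entry 0 ≤ 0; row 4: 27/2 = 27/2. Minimum is 10 at row 2 (u2 leaves); pivot element 2.
Divide row 2 by 2; eliminate column x4 from the other rows.
Row 3 update in column u3: 1/3 − 0·(-1/2) = 1/3.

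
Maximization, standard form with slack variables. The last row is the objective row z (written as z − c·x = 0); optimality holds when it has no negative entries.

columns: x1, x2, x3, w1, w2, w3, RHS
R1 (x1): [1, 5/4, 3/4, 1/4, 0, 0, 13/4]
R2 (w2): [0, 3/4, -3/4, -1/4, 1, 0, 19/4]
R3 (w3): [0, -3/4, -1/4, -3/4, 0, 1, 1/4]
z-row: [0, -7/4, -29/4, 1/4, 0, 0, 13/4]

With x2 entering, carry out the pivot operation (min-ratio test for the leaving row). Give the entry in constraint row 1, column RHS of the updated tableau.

13/5

Ratio test on column x2 — row 1: (13/4)/(5/4) = 13/5; row 2: (19/4)/(3/4) = 19/3; row 3: entry -3/4 ≤ 0. Minimum is 13/5 at row 1 (x1 leaves); pivot element 5/4.
Divide row 1 by 5/4; eliminate column x2 from the other rows.
In the new row 1, the RHS entry is the old entry divided by the pivot: (13/4)/(5/4) = 13/5.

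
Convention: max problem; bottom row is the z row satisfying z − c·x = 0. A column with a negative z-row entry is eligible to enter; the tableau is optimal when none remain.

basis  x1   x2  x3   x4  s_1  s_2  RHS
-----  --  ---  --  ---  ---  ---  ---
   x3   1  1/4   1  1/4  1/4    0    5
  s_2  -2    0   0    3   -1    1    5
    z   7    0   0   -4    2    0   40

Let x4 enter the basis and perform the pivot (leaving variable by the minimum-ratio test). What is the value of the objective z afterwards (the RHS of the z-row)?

Ratio test on column x4 — row 1: 5/(1/4) = 20; row 2: 5/3 = 5/3. Minimum is 5/3 at row 2 (s_2 leaves); pivot element 3.
Pivot on row 2; the z-row RHS becomes 40 − (-4)·(5/3) = 140/3.

140/3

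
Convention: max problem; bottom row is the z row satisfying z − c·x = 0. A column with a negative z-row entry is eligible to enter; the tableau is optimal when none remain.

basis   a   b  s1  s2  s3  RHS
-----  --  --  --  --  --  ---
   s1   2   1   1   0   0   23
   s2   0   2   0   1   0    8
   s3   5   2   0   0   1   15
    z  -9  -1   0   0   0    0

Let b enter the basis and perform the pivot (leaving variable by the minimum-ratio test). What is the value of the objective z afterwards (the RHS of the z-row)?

4

Ratio test on column b — row 1: 23/1 = 23; row 2: 8/2 = 4; row 3: 15/2 = 15/2. Minimum is 4 at row 2 (s2 leaves); pivot element 2.
Pivot on row 2; the z-row RHS becomes 0 − (-1)·4 = 4.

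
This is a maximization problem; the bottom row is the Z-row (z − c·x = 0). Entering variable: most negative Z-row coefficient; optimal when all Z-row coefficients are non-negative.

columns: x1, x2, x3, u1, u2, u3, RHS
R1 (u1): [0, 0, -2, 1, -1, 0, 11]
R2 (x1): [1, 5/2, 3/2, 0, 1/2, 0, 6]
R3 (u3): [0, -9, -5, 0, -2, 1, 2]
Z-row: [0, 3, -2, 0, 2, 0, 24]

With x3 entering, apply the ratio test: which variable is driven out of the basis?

x1

Column x3 entries and ratios — u1: -2 ≤ 0, skip; x1: 6/(3/2) = 4; u3: -5 ≤ 0, skip.
Smallest ratio is 4 in the row of x1, so x1 leaves.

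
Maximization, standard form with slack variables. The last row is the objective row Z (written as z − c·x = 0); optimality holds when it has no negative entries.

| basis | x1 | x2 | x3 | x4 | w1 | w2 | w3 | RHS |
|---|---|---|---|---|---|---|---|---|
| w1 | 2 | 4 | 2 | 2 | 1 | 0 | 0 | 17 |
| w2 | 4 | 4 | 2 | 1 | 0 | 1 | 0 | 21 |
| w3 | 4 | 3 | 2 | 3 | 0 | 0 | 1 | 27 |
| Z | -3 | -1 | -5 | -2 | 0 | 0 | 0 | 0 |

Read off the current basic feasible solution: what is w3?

w3 is basic (row 3); its value is the RHS of that row, 27.

27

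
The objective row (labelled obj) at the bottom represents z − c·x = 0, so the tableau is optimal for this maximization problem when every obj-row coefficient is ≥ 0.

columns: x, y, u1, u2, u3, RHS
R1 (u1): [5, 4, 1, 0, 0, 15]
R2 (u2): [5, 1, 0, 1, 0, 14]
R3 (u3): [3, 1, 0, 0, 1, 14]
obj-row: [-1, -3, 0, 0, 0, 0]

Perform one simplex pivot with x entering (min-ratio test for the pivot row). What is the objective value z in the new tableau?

Ratio test on column x — row 1: 15/5 = 3; row 2: 14/5 = 14/5; row 3: 14/3 = 14/3. Minimum is 14/5 at row 2 (u2 leaves); pivot element 5.
Pivot on row 2; the obj-row RHS becomes 0 − (-1)·(14/5) = 14/5.

14/5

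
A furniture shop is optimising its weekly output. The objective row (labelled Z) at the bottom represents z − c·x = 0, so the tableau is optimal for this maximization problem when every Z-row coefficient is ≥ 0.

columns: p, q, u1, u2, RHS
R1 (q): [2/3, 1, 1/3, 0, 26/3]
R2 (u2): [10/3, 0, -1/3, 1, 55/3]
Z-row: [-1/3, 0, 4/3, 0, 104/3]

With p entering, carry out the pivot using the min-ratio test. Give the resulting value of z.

Ratio test on column p — row 1: (26/3)/(2/3) = 13; row 2: (55/3)/(10/3) = 11/2. Minimum is 11/2 at row 2 (u2 leaves); pivot element 10/3.
Pivot on row 2; the Z-row RHS becomes 104/3 − (-1/3)·(11/2) = 73/2.

73/2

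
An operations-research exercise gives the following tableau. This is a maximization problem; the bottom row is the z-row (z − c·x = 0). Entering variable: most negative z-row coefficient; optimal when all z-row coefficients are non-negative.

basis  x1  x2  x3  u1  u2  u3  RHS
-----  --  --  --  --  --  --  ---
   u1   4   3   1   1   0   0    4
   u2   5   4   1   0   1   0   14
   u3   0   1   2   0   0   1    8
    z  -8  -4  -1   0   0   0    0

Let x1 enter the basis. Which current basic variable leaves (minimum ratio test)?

Column x1 entries and ratios — u1: 4/4 = 1; u2: 14/5 = 14/5; u3: 0 ≤ 0, skip.
Smallest ratio is 1 in the row of u1, so u1 leaves.

u1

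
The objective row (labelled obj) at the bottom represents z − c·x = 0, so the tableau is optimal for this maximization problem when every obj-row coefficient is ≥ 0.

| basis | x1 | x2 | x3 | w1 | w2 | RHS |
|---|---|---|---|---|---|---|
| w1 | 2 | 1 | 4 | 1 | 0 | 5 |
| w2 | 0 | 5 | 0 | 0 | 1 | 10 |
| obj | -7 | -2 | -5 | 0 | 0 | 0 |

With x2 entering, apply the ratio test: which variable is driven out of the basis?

w2

Column x2 entries and ratios — w1: 5/1 = 5; w2: 10/5 = 2.
Smallest ratio is 2 in the row of w2, so w2 leaves.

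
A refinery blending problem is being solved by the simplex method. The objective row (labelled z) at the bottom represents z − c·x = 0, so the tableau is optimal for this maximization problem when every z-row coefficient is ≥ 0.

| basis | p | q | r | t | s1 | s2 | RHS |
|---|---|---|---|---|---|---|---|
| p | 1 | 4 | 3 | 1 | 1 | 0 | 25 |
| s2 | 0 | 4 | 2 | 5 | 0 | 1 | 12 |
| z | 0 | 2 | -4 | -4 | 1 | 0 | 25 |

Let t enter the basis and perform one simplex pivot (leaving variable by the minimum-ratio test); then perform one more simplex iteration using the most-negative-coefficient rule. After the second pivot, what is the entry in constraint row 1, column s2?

-3/2

Ratio test on column t — row 1: 25/1 = 25; row 2: 12/5 = 12/5. Minimum is 12/5 at row 2 (s2 leaves); pivot element 5.
Divide row 2 by 5; eliminate column t from the other rows.
Second iteration: most negative z-row entry is -12/5 in column r, so r enters.
Ratio test on column r — row 1: (113/5)/(13/5) = 113/13; row 2: (12/5)/(2/5) = 6. Minimum is 6 at row 2 (t leaves); pivot element 2/5.
Divide row 2 by 2/5; eliminate column r from the other rows.
After both pivots, the entry at constraint row 1, column s2 is -3/2.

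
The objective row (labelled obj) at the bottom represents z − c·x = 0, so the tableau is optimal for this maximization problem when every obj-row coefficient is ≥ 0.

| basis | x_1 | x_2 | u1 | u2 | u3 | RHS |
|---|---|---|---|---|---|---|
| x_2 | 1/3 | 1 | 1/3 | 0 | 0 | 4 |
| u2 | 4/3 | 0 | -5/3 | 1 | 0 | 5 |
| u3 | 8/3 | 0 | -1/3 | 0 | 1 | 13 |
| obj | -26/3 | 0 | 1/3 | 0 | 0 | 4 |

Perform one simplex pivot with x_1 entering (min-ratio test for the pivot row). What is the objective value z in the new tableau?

73/2

Ratio test on column x_1 — row 1: 4/(1/3) = 12; row 2: 5/(4/3) = 15/4; row 3: 13/(8/3) = 39/8. Minimum is 15/4 at row 2 (u2 leaves); pivot element 4/3.
Pivot on row 2; the obj-row RHS becomes 4 − (-26/3)·(15/4) = 73/2.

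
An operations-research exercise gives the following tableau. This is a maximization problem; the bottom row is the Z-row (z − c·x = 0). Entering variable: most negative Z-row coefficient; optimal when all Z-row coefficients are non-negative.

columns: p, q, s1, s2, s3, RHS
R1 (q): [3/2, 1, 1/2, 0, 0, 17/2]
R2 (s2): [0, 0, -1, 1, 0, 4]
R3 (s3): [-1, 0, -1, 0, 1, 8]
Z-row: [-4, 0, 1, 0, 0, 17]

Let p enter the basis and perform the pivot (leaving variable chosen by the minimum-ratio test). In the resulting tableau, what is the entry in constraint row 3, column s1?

-2/3

Ratio test on column p — row 1: (17/2)/(3/2) = 17/3; row 2: entry 0 ≤ 0; row 3: entry -1 ≤ 0. Minimum is 17/3 at row 1 (q leaves); pivot element 3/2.
Divide row 1 by 3/2; eliminate column p from the other rows.
Row 3 update in column s1: -1 − (-1)·(1/3) = -2/3.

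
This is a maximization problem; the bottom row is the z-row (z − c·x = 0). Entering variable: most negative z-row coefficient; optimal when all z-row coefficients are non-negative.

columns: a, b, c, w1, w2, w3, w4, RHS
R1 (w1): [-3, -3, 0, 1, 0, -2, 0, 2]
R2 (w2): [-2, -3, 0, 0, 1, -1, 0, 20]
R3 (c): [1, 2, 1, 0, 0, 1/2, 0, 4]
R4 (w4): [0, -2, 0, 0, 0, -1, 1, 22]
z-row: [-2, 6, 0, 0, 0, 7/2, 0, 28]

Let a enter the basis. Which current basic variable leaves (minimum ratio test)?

c

Column a entries and ratios — w1: -3 ≤ 0, skip; w2: -2 ≤ 0, skip; c: 4/1 = 4; w4: 0 ≤ 0, skip.
Smallest ratio is 4 in the row of c, so c leaves.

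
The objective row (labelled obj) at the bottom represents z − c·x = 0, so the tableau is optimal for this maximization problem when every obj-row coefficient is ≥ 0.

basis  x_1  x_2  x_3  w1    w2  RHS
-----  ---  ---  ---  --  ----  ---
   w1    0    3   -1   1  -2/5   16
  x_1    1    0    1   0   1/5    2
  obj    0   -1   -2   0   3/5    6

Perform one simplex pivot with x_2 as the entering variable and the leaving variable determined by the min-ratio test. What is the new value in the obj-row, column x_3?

-7/3

Ratio test on column x_2 — row 1: 16/3 = 16/3; row 2: entry 0 ≤ 0. Minimum is 16/3 at row 1 (w1 leaves); pivot element 3.
Divide row 1 by 3; eliminate column x_2 from the other rows.
obj-row update in column x_3: -2 − (-1)·(-1/3) = -7/3.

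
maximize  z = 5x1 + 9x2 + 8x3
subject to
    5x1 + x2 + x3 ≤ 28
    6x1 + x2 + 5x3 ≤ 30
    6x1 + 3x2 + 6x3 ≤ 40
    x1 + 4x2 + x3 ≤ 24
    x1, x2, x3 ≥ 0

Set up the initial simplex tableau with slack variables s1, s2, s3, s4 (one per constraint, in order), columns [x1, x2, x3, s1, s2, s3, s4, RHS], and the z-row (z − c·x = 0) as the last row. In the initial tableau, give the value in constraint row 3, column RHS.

The RHS of constraint 3 is b_3 = 40.

40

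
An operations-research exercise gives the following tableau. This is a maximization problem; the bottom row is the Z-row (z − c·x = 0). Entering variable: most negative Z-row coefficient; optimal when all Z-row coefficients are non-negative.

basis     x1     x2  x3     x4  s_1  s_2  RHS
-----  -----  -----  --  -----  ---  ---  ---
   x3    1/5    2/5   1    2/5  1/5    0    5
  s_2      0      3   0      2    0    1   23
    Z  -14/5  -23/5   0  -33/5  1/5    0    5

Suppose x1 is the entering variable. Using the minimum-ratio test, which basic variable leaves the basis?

x3

Column x1 entries and ratios — x3: 5/(1/5) = 25; s_2: 0 ≤ 0, skip.
Smallest ratio is 25 in the row of x3, so x3 leaves.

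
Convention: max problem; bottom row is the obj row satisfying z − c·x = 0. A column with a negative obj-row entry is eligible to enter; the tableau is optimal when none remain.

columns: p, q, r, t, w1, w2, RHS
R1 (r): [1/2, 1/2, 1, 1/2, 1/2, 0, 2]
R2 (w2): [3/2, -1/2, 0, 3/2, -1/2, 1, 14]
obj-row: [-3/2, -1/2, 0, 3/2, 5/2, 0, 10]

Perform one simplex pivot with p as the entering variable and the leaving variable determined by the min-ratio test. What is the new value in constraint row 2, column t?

Ratio test on column p — row 1: 2/(1/2) = 4; row 2: 14/(3/2) = 28/3. Minimum is 4 at row 1 (r leaves); pivot element 1/2.
Divide row 1 by 1/2; eliminate column p from the other rows.
Row 2 update in column t: 3/2 − (3/2)·1 = 0.

0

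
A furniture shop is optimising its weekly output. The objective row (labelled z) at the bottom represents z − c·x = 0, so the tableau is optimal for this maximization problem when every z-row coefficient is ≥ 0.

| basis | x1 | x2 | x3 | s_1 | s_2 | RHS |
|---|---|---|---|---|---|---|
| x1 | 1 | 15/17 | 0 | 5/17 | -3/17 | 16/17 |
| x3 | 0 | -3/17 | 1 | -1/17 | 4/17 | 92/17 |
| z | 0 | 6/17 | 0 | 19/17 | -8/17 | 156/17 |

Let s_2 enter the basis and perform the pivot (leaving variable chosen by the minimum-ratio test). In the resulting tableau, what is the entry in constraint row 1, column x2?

3/4

Ratio test on column s_2 — row 1: entry -3/17 ≤ 0; row 2: (92/17)/(4/17) = 23. Minimum is 23 at row 2 (x3 leaves); pivot element 4/17.
Divide row 2 by 4/17; eliminate column s_2 from the other rows.
Row 1 update in column x2: 15/17 − (-3/17)·(-3/4) = 3/4.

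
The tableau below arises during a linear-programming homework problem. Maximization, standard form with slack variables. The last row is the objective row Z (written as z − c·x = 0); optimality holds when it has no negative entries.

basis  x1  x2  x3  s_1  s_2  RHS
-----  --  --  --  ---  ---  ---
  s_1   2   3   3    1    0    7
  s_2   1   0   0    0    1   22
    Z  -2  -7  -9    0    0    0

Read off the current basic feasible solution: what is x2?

0

x2 is not in the basis, so in the current basic feasible solution x2 = 0.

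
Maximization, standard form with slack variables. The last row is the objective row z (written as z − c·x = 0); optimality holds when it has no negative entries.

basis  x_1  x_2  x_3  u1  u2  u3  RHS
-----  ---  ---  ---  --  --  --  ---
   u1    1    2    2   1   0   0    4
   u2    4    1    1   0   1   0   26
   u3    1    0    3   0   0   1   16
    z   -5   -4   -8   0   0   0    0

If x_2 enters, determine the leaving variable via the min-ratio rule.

Column x_2 entries and ratios — u1: 4/2 = 2; u2: 26/1 = 26; u3: 0 ≤ 0, skip.
Smallest ratio is 2 in the row of u1, so u1 leaves.

u1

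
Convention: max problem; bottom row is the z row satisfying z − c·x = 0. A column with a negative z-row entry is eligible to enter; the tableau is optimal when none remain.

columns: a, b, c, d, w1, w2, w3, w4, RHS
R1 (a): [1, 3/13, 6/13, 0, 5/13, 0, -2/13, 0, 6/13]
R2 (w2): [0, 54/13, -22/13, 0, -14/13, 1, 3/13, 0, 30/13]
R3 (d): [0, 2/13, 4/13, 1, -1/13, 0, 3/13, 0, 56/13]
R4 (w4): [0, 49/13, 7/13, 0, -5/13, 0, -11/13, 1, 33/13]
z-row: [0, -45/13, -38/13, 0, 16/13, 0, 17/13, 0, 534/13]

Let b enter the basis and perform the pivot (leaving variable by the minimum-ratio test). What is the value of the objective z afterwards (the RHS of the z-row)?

Ratio test on column b — row 1: (6/13)/(3/13) = 2; row 2: (30/13)/(54/13) = 5/9; row 3: (56/13)/(2/13) = 28; row 4: (33/13)/(49/13) = 33/49. Minimum is 5/9 at row 2 (w2 leaves); pivot element 54/13.
Pivot on row 2; the z-row RHS becomes 534/13 − (-45/13)·(5/9) = 43.

43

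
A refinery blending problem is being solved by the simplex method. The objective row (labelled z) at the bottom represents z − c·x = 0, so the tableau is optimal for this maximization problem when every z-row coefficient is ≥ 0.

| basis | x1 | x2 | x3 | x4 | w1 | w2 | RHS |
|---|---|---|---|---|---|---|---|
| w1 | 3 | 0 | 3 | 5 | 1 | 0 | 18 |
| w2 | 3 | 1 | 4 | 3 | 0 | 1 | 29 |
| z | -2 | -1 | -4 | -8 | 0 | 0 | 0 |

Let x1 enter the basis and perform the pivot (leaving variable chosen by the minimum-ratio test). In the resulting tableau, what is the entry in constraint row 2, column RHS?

Ratio test on column x1 — row 1: 18/3 = 6; row 2: 29/3 = 29/3. Minimum is 6 at row 1 (w1 leaves); pivot element 3.
Divide row 1 by 3; eliminate column x1 from the other rows.
Row 2 update in column RHS: 29 − 3·6 = 11.

11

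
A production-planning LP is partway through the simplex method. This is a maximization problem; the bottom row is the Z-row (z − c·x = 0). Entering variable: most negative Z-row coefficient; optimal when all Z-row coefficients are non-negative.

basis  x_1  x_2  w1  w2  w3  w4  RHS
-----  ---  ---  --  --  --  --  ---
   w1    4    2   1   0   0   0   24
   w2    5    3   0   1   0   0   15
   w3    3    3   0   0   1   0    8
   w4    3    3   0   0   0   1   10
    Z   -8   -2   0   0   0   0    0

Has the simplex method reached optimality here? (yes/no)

The Z-row has a negative entry -8 in column x_1, so it is not optimal.

no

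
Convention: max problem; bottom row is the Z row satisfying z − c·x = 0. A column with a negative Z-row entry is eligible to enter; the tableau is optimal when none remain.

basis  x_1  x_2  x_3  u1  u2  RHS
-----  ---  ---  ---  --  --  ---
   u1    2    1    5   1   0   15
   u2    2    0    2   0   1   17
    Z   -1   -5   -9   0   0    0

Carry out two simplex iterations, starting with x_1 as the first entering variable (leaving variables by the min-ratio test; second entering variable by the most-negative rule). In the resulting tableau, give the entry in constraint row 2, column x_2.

-2/5

Ratio test on column x_1 — row 1: 15/2 = 15/2; row 2: 17/2 = 17/2. Minimum is 15/2 at row 1 (u1 leaves); pivot element 2.
Divide row 1 by 2; eliminate column x_1 from the other rows.
Second iteration: most negative Z-row entry is -13/2 in column x_3, so x_3 enters.
Ratio test on column x_3 — row 1: (15/2)/(5/2) = 3; row 2: entry -3 ≤ 0. Minimum is 3 at row 1 (x_1 leaves); pivot element 5/2.
Divide row 1 by 5/2; eliminate column x_3 from the other rows.
After both pivots, the entry at constraint row 2, column x_2 is -2/5.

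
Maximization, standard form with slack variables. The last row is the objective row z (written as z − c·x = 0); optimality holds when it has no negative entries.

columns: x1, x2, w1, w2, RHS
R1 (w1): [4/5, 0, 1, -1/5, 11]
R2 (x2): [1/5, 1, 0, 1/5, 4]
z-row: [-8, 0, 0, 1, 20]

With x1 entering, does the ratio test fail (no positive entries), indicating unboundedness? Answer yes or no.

no

Column x1 has positive entries in row(s) 1, 2, so the ratio test bounds it — not unbounded.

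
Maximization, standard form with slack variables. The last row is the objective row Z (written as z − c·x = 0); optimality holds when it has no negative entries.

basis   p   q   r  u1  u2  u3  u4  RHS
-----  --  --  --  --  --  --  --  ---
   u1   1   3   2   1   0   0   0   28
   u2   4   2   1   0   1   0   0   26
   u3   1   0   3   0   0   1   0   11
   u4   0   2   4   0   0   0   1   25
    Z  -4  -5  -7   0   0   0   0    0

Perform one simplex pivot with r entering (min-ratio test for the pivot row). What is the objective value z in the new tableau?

77/3

Ratio test on column r — row 1: 28/2 = 14; row 2: 26/1 = 26; row 3: 11/3 = 11/3; row 4: 25/4 = 25/4. Minimum is 11/3 at row 3 (u3 leaves); pivot element 3.
Pivot on row 3; the Z-row RHS becomes 0 − (-7)·(11/3) = 77/3.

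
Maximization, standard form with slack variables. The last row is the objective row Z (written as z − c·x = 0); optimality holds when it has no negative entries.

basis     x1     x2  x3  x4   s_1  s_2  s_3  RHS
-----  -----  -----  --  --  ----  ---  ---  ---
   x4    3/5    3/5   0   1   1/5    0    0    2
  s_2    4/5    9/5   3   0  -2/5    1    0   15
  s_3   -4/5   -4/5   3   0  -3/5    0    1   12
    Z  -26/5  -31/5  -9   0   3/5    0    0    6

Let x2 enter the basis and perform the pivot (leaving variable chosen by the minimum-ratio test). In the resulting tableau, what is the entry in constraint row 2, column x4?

Ratio test on column x2 — row 1: 2/(3/5) = 10/3; row 2: 15/(9/5) = 25/3; row 3: entry -4/5 ≤ 0. Minimum is 10/3 at row 1 (x4 leaves); pivot element 3/5.
Divide row 1 by 3/5; eliminate column x2 from the other rows.
Row 2 update in column x4: 0 − (9/5)·(5/3) = -3.

-3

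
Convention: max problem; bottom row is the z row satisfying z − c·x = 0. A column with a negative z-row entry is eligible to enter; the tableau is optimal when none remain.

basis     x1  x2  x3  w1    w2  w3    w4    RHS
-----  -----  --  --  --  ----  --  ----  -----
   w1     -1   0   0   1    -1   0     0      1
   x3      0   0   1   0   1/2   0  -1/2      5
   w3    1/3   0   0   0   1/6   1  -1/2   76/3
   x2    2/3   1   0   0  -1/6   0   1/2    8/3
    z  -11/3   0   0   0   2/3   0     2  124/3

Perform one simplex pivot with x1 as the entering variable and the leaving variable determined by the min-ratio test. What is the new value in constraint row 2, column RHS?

5

Ratio test on column x1 — row 1: entry -1 ≤ 0; row 2: entry 0 ≤ 0; row 3: (76/3)/(1/3) = 76; row 4: (8/3)/(2/3) = 4. Minimum is 4 at row 4 (x2 leaves); pivot element 2/3.
Divide row 4 by 2/3; eliminate column x1 from the other rows.
Row 2 update in column RHS: 5 − 0·4 = 5.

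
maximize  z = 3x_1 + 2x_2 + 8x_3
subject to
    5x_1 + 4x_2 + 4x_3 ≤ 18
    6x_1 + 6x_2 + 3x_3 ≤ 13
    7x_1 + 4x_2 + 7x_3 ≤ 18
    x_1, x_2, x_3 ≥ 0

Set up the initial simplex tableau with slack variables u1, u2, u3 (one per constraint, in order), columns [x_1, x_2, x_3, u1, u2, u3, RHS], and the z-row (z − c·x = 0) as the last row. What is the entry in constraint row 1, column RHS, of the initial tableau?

18

The RHS of constraint 1 is b_1 = 18.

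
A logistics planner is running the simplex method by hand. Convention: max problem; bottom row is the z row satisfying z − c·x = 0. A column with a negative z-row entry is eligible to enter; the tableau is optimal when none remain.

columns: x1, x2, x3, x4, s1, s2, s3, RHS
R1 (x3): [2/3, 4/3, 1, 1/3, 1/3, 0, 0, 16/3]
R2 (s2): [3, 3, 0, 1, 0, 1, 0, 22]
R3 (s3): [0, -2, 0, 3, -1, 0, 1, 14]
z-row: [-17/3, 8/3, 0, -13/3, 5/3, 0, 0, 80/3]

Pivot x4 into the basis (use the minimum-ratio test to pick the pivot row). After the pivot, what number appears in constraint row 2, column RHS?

52/3

Ratio test on column x4 — row 1: (16/3)/(1/3) = 16; row 2: 22/1 = 22; row 3: 14/3 = 14/3. Minimum is 14/3 at row 3 (s3 leaves); pivot element 3.
Divide row 3 by 3; eliminate column x4 from the other rows.
Row 2 update in column RHS: 22 − 1·(14/3) = 52/3.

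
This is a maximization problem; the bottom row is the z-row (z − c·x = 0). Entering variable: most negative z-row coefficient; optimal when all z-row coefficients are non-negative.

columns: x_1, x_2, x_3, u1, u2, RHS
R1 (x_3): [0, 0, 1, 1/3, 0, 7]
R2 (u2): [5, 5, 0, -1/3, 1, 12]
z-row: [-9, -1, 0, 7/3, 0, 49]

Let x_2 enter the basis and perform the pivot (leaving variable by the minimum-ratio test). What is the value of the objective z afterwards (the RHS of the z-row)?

257/5

Ratio test on column x_2 — row 1: entry 0 ≤ 0; row 2: 12/5 = 12/5. Minimum is 12/5 at row 2 (u2 leaves); pivot element 5.
Pivot on row 2; the z-row RHS becomes 49 − (-1)·(12/5) = 257/5.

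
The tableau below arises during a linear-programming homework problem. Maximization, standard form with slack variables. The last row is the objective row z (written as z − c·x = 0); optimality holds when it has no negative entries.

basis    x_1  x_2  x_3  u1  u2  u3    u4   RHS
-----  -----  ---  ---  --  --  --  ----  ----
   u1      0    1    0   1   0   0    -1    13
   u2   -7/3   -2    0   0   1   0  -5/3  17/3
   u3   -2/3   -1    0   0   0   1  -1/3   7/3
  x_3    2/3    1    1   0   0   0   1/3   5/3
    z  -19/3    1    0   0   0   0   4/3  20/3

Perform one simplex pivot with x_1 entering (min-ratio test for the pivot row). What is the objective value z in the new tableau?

Ratio test on column x_1 — row 1: entry 0 ≤ 0; row 2: entry -7/3 ≤ 0; row 3: entry -2/3 ≤ 0; row 4: (5/3)/(2/3) = 5/2. Minimum is 5/2 at row 4 (x_3 leaves); pivot element 2/3.
Pivot on row 4; the z-row RHS becomes 20/3 − (-19/3)·(5/2) = 45/2.

45/2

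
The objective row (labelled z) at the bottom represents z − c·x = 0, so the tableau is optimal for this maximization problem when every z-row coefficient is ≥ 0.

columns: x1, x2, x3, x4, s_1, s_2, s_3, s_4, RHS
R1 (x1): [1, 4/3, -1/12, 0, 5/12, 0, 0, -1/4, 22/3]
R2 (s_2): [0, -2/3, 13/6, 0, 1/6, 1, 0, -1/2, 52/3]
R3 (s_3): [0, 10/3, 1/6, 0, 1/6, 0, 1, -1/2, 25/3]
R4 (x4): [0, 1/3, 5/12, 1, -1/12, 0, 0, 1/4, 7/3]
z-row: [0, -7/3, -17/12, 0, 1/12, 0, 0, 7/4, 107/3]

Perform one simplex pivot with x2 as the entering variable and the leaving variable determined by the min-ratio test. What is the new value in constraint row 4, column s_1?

Ratio test on column x2 — row 1: (22/3)/(4/3) = 11/2; row 2: entry -2/3 ≤ 0; row 3: (25/3)/(10/3) = 5/2; row 4: (7/3)/(1/3) = 7. Minimum is 5/2 at row 3 (s_3 leaves); pivot element 10/3.
Divide row 3 by 10/3; eliminate column x2 from the other rows.
Row 4 update in column s_1: -1/12 − (1/3)·(1/20) = -1/10.

-1/10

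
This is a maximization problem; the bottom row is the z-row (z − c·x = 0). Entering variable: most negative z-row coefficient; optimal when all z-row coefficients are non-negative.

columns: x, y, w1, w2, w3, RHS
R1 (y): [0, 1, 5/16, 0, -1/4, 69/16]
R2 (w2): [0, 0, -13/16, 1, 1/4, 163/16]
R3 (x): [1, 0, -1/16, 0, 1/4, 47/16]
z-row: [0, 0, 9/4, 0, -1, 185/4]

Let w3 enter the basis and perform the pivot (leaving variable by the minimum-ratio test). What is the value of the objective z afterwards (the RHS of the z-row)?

Ratio test on column w3 — row 1: entry -1/4 ≤ 0; row 2: (163/16)/(1/4) = 163/4; row 3: (47/16)/(1/4) = 47/4. Minimum is 47/4 at row 3 (x leaves); pivot element 1/4.
Pivot on row 3; the z-row RHS becomes 185/4 − (-1)·(47/4) = 58.

58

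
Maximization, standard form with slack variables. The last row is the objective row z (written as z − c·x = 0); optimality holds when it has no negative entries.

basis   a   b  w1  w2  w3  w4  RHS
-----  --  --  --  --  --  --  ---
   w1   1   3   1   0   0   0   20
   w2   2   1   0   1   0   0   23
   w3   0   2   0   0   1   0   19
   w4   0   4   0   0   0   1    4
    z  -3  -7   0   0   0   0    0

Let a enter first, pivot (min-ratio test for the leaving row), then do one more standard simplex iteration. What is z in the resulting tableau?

40

Ratio test on column a — row 1: 20/1 = 20; row 2: 23/2 = 23/2; row 3: entry 0 ≤ 0; row 4: entry 0 ≤ 0. Minimum is 23/2 at row 2 (w2 leaves); pivot element 2.
Pivot on row 2; the z-row RHS becomes 0 − (-3)·(23/2) = 69/2.
Next entering variable (most negative z-row entry -11/2): b.
Ratio test on column b — row 1: (17/2)/(5/2) = 17/5; row 2: (23/2)/(1/2) = 23; row 3: 19/2 = 19/2; row 4: 4/4 = 1. Minimum is 1 at row 4 (w4 leaves); pivot element 4.
After the second pivot the z-row RHS is 69/2 − (-11/2)·1 = 40.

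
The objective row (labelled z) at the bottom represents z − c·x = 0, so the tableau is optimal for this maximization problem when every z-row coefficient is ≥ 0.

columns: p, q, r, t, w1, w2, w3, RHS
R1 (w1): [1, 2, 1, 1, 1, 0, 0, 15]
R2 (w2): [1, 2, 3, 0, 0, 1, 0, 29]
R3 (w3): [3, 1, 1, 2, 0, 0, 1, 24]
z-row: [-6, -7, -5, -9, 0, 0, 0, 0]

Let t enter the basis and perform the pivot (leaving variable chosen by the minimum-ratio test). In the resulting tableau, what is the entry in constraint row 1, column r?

Ratio test on column t — row 1: 15/1 = 15; row 2: entry 0 ≤ 0; row 3: 24/2 = 12. Minimum is 12 at row 3 (w3 leaves); pivot element 2.
Divide row 3 by 2; eliminate column t from the other rows.
Row 1 update in column r: 1 − 1·(1/2) = 1/2.

1/2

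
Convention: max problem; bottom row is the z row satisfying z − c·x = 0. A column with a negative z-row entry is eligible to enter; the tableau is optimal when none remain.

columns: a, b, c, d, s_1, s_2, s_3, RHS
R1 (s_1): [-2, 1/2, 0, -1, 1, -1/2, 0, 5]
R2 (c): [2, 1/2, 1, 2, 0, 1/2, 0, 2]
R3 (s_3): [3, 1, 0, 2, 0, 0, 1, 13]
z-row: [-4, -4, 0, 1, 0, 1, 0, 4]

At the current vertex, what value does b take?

0

b is not in the basis, so in the current basic feasible solution b = 0.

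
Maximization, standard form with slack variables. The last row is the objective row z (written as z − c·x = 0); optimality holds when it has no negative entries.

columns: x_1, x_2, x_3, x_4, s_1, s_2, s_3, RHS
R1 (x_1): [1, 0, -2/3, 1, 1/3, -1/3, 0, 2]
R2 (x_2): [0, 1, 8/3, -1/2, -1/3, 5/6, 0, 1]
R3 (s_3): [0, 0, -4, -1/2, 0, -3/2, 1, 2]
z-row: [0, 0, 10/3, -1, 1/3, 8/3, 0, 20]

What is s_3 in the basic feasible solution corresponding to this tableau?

s_3 is basic (row 3); its value is the RHS of that row, 2.

2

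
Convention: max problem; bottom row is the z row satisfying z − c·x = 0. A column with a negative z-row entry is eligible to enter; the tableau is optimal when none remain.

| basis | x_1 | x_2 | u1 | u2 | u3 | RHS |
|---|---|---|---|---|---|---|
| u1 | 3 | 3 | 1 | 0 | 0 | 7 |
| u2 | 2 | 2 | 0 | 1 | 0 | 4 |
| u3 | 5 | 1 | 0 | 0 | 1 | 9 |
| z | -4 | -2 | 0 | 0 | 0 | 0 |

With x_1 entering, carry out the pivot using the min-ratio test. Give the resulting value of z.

Ratio test on column x_1 — row 1: 7/3 = 7/3; row 2: 4/2 = 2; row 3: 9/5 = 9/5. Minimum is 9/5 at row 3 (u3 leaves); pivot element 5.
Pivot on row 3; the z-row RHS becomes 0 − (-4)·(9/5) = 36/5.

36/5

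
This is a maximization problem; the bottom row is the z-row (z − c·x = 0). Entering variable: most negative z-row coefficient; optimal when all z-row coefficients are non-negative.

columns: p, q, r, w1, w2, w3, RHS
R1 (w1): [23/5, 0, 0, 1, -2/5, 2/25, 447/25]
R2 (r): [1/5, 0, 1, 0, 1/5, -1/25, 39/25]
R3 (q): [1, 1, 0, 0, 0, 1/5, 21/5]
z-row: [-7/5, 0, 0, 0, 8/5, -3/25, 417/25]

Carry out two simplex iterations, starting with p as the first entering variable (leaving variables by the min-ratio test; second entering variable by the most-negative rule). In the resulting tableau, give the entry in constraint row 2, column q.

Ratio test on column p — row 1: (447/25)/(23/5) = 447/115; row 2: (39/25)/(1/5) = 39/5; row 3: (21/5)/1 = 21/5. Minimum is 447/115 at row 1 (w1 leaves); pivot element 23/5.
Divide row 1 by 23/5; eliminate column p from the other rows.
Second iteration: most negative z-row entry is -11/115 in column w3, so w3 enters.
Ratio test on column w3 — row 1: (447/115)/(2/115) = 447/2; row 2: entry -1/23 ≤ 0; row 3: (36/115)/(21/115) = 12/7. Minimum is 12/7 at row 3 (q leaves); pivot element 21/115.
Divide row 3 by 21/115; eliminate column w3 from the other rows.
After both pivots, the entry at constraint row 2, column q is 5/21.

5/21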